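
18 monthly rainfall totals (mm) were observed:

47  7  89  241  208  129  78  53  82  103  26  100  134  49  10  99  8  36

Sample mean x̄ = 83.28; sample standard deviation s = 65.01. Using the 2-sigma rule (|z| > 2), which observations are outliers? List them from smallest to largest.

Cutoffs at x̄ ± 2s: 83.28 ± 2·65.01 = [-46.74, 213.30].
241: z = 2.43, |z| > 2 → outlier.
Every other value lies within [-46.74, 213.30].

241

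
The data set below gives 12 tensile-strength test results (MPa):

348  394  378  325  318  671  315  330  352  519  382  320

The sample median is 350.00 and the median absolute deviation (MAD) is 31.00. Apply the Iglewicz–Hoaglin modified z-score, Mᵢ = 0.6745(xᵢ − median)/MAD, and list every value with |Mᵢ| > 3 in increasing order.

519, 671

|Mᵢ| > 3 ⇔ |xᵢ − 350.00| > 3·31.00/0.6745 = 137.88.
So outliers lie outside [212.12, 487.88].
519: M = 3.68 → outlier.
671: M = 6.98 → outlier.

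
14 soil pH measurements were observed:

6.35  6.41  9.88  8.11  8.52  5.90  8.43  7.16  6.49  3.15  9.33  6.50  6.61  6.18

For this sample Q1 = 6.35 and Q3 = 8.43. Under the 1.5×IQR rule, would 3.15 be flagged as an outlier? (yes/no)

yes

IQR = Q3 − Q1 = 8.43 − 6.35 = 2.08.
Lower fence = Q1 − 1.5·IQR = 6.35 − 3.12 = 3.23.
Upper fence = Q3 + 1.5·IQR = 8.43 + 3.12 = 11.55.
3.15 lies below the lower fence.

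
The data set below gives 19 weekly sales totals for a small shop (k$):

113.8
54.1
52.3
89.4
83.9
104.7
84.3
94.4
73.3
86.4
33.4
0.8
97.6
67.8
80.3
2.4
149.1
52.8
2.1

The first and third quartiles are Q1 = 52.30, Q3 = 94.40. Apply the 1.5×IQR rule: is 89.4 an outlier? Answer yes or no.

IQR = Q3 − Q1 = 94.40 − 52.30 = 42.10.
Lower fence = Q1 − 1.5·IQR = 52.30 − 63.15 = -10.85.
Upper fence = Q3 + 1.5·IQR = 94.40 + 63.15 = 157.55.
89.4 lies within [-10.85, 157.55].

no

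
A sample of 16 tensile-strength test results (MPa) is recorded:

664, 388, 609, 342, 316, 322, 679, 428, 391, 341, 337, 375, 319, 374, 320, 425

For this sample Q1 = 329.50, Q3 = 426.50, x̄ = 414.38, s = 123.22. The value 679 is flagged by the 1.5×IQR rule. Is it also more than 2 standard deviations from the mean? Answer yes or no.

yes

z = (679 − 414.38) / 123.22 = 2.15.
|z| = 2.15 > 2.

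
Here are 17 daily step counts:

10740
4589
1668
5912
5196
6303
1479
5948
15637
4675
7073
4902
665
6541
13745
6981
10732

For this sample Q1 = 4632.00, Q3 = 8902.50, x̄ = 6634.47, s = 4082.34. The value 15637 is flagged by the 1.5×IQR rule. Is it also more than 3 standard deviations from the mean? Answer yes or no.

no

z = (15637 − 6634.47) / 4082.34 = 2.21.
|z| = 2.21 ≤ 3.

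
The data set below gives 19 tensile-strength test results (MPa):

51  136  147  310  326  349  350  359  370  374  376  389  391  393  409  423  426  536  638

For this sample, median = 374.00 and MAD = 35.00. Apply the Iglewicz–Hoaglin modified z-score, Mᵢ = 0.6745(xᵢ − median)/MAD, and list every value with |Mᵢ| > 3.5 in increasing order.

51, 136, 147, 638

|Mᵢ| > 3.5 ⇔ |xᵢ − 374.00| > 3.5·35.00/0.6745 = 181.62.
So outliers lie outside [192.38, 555.62].
51: M = -6.22 → outlier.
136: M = -4.59 → outlier.
147: M = -4.37 → outlier.
638: M = 5.09 → outlier.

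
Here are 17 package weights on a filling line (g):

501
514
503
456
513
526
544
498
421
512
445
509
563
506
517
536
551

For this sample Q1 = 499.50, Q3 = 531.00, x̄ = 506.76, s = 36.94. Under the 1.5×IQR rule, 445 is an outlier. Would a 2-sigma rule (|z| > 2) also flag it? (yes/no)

no

z = (445 − 506.76) / 36.94 = -1.67.
|z| = 1.67 ≤ 2.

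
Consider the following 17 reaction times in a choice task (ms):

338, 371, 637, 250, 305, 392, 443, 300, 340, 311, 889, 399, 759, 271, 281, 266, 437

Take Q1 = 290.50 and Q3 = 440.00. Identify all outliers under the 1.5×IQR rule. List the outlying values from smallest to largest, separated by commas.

IQR = Q3 − Q1 = 440.00 − 290.50 = 149.50.
Lower fence = Q1 − 1.5·IQR = 290.50 − 224.25 = 66.25.
Upper fence = Q3 + 1.5·IQR = 440.00 + 224.25 = 664.25.
759 > 664.25 → outlier.
889 > 664.25 → outlier.
All remaining values lie within [66.25, 664.25].

759, 889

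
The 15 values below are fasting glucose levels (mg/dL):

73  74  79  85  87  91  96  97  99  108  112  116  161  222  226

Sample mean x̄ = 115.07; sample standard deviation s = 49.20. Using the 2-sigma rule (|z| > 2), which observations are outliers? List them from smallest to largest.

Cutoffs at x̄ ± 2s: 115.07 ± 2·49.20 = [16.67, 213.47].
222: z = 2.17, |z| > 2 → outlier.
226: z = 2.25, |z| > 2 → outlier.
Every other value lies within [16.67, 213.47].

222, 226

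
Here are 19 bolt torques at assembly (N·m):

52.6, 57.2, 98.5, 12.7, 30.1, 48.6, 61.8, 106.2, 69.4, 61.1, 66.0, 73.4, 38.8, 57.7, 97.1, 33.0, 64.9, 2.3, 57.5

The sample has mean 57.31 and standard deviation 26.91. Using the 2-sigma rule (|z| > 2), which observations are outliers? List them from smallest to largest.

2.3

Cutoffs at x̄ ± 2s: 57.31 ± 2·26.91 = [3.49, 111.13].
2.3: z = -2.04, |z| > 2 → outlier.
Every other value lies within [3.49, 111.13].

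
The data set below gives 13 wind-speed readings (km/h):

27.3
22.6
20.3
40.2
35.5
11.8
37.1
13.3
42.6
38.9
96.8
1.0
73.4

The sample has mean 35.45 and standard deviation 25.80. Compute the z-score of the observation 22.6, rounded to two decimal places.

z = (22.6 − 35.45) / 25.80 = -0.50.

-0.50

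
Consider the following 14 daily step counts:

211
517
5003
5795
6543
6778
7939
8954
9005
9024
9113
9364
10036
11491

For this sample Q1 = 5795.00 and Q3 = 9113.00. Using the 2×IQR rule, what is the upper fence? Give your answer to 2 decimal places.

IQR = Q3 − Q1 = 9113.00 − 5795.00 = 3318.00.
Lower fence = Q1 − 2·IQR = 5795.00 − 6636.00 = -841.00.
Upper fence = Q3 + 2·IQR = 9113.00 + 6636.00 = 15749.00.

15749.00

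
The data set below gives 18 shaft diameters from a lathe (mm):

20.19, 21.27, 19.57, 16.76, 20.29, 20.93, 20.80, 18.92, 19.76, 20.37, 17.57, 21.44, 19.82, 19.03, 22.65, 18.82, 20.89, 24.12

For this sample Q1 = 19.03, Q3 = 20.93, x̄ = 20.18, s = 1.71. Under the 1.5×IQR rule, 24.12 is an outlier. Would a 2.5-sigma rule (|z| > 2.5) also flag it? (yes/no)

z = (24.12 − 20.18) / 1.71 = 2.30.
|z| = 2.30 ≤ 2.5.

no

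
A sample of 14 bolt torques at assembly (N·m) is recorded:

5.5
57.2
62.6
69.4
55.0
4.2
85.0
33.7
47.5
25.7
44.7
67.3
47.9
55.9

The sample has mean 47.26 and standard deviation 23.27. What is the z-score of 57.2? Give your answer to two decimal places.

0.43

z = (57.2 − 47.26) / 23.27 = 0.43.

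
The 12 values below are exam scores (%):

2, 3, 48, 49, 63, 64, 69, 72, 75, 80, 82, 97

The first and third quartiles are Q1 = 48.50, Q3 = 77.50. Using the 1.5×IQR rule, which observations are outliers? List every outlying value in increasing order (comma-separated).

2, 3

IQR = Q3 − Q1 = 77.50 − 48.50 = 29.00.
Lower fence = Q1 − 1.5·IQR = 48.50 − 43.50 = 5.00.
Upper fence = Q3 + 1.5·IQR = 77.50 + 43.50 = 121.00.
2 < 5.00 → outlier.
3 < 5.00 → outlier.
All remaining values lie within [5.00, 121.00].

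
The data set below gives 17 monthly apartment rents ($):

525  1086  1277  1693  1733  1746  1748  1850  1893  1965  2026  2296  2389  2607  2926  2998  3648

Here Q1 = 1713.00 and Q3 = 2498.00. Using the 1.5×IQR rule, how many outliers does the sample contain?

IQR = 785.00; fences at 1713.00 − 1177.50 = 535.50 and 2498.00 + 1177.50 = 3675.50.
Outside the cutoffs: 525.

1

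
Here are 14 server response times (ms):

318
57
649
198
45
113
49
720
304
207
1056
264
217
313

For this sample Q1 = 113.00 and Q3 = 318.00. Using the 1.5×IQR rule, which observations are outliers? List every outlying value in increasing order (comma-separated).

IQR = Q3 − Q1 = 318.00 − 113.00 = 205.00.
Lower fence = Q1 − 1.5·IQR = 113.00 − 307.50 = -194.50.
Upper fence = Q3 + 1.5·IQR = 318.00 + 307.50 = 625.50.
649 > 625.50 → outlier.
720 > 625.50 → outlier.
1056 > 625.50 → outlier.
All remaining values lie within [-194.50, 625.50].

649, 720, 1056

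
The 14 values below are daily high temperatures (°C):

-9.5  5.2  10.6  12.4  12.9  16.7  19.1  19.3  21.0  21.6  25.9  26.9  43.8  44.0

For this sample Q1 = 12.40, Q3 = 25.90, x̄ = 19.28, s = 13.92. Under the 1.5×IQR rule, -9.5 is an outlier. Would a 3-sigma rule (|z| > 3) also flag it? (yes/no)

no

z = (-9.5 − 19.28) / 13.92 = -2.07.
|z| = 2.07 ≤ 3.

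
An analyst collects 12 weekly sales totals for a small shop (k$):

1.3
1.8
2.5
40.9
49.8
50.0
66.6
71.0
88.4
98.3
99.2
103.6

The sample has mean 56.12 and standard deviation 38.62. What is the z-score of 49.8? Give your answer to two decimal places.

-0.16

z = (49.8 − 56.12) / 38.62 = -0.16.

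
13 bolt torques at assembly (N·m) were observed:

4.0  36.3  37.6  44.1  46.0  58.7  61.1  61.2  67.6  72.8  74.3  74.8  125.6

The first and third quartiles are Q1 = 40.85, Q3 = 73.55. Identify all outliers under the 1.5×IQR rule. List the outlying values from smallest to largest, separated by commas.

IQR = Q3 − Q1 = 73.55 − 40.85 = 32.70.
Lower fence = Q1 − 1.5·IQR = 40.85 − 49.05 = -8.20.
Upper fence = Q3 + 1.5·IQR = 73.55 + 49.05 = 122.60.
125.6 > 122.60 → outlier.
All remaining values lie within [-8.20, 122.60].

125.6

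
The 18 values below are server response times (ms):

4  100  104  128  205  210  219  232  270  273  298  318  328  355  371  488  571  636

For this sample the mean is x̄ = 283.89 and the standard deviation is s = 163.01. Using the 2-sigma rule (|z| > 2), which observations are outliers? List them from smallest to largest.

Cutoffs at x̄ ± 2s: 283.89 ± 2·163.01 = [-42.13, 609.91].
636: z = 2.16, |z| > 2 → outlier.
Every other value lies within [-42.13, 609.91].

636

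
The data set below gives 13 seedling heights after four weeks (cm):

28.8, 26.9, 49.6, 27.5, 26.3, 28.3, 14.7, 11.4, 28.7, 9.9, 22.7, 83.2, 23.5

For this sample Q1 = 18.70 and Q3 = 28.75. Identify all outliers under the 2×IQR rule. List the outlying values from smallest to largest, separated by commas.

IQR = Q3 − Q1 = 28.75 − 18.70 = 10.05.
Lower fence = Q1 − 2·IQR = 18.70 − 20.10 = -1.40.
Upper fence = Q3 + 2·IQR = 28.75 + 20.10 = 48.85.
49.6 > 48.85 → outlier.
83.2 > 48.85 → outlier.
All remaining values lie within [-1.40, 48.85].

49.6, 83.2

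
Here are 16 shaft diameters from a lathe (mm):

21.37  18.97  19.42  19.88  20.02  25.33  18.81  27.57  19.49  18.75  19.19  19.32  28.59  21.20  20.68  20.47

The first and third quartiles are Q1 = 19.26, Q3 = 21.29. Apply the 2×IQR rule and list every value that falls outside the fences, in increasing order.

27.57, 28.59

IQR = Q3 − Q1 = 21.29 − 19.26 = 2.03.
Lower fence = Q1 − 2·IQR = 19.26 − 4.06 = 15.20.
Upper fence = Q3 + 2·IQR = 21.29 + 4.06 = 25.35.
27.57 > 25.35 → outlier.
28.59 > 25.35 → outlier.
All remaining values lie within [15.20, 25.35].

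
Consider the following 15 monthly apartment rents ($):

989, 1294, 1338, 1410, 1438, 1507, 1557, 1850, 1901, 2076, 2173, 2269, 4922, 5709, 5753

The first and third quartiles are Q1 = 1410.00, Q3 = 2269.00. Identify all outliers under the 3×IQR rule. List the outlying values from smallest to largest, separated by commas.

IQR = Q3 − Q1 = 2269.00 − 1410.00 = 859.00.
Lower fence = Q1 − 3·IQR = 1410.00 − 2577.00 = -1167.00.
Upper fence = Q3 + 3·IQR = 2269.00 + 2577.00 = 4846.00.
4922 > 4846.00 → outlier.
5709 > 4846.00 → outlier.
5753 > 4846.00 → outlier.
All remaining values lie within [-1167.00, 4846.00].

4922, 5709, 5753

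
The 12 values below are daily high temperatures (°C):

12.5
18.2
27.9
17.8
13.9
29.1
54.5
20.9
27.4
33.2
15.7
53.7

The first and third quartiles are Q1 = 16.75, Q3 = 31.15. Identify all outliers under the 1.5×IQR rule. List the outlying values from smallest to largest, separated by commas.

IQR = Q3 − Q1 = 31.15 − 16.75 = 14.40.
Lower fence = Q1 − 1.5·IQR = 16.75 − 21.60 = -4.85.
Upper fence = Q3 + 1.5·IQR = 31.15 + 21.60 = 52.75.
53.7 > 52.75 → outlier.
54.5 > 52.75 → outlier.
All remaining values lie within [-4.85, 52.75].

53.7, 54.5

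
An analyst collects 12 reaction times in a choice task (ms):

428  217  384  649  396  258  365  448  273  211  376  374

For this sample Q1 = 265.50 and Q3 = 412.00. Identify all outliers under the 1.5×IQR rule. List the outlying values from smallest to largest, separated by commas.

IQR = Q3 − Q1 = 412.00 − 265.50 = 146.50.
Lower fence = Q1 − 1.5·IQR = 265.50 − 219.75 = 45.75.
Upper fence = Q3 + 1.5·IQR = 412.00 + 219.75 = 631.75.
649 > 631.75 → outlier.
All remaining values lie within [45.75, 631.75].

649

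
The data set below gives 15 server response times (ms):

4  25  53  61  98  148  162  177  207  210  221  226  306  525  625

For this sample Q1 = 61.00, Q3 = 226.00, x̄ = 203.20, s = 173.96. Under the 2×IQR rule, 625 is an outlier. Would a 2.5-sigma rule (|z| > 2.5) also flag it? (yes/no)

no

z = (625 − 203.20) / 173.96 = 2.42.
|z| = 2.42 ≤ 2.5.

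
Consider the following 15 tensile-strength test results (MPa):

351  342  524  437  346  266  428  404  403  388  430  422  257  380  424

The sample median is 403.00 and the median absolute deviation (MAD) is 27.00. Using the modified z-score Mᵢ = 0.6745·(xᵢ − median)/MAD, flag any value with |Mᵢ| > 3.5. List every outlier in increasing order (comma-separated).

|Mᵢ| > 3.5 ⇔ |xᵢ − 403.00| > 3.5·27.00/0.6745 = 140.10.
So outliers lie outside [262.90, 543.10].
257: M = -3.65 → outlier.

257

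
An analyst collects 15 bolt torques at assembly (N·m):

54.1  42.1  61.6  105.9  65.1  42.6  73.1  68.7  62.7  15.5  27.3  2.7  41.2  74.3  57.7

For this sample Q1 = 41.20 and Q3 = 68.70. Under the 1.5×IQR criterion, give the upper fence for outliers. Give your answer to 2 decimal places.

109.95

IQR = Q3 − Q1 = 68.70 − 41.20 = 27.50.
Lower fence = Q1 − 1.5·IQR = 41.20 − 41.25 = -0.05.
Upper fence = Q3 + 1.5·IQR = 68.70 + 41.25 = 109.95.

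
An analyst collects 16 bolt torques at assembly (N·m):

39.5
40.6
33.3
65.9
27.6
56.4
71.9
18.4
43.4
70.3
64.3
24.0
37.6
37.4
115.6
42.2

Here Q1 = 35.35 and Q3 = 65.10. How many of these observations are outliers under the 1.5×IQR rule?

IQR = 29.75; fences at 35.35 − 44.625 = -9.275 and 65.10 + 44.625 = 109.725.
Outside the cutoffs: 115.6.

1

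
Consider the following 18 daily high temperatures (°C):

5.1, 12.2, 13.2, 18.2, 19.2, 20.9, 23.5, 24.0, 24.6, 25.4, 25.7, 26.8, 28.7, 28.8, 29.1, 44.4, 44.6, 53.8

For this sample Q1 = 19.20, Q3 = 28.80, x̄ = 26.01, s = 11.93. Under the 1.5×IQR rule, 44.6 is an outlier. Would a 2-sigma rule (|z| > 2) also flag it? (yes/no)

no

z = (44.6 − 26.01) / 11.93 = 1.56.
|z| = 1.56 ≤ 2.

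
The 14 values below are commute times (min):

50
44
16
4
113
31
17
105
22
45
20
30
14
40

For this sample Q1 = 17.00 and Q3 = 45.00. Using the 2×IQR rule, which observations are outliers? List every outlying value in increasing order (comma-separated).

IQR = Q3 − Q1 = 45.00 − 17.00 = 28.00.
Lower fence = Q1 − 2·IQR = 17.00 − 56.00 = -39.00.
Upper fence = Q3 + 2·IQR = 45.00 + 56.00 = 101.00.
105 > 101.00 → outlier.
113 > 101.00 → outlier.
All remaining values lie within [-39.00, 101.00].

105, 113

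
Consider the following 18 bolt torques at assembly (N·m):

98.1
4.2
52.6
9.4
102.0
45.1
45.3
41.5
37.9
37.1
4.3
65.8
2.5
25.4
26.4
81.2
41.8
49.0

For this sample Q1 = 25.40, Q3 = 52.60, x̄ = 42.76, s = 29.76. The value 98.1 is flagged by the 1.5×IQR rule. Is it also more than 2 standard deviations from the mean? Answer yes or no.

z = (98.1 − 42.76) / 29.76 = 1.86.
|z| = 1.86 ≤ 2.

no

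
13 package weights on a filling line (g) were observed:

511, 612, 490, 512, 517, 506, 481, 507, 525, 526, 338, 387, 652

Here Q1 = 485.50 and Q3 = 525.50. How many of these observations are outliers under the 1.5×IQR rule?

IQR = 40.00; fences at 485.50 − 60.00 = 425.50 and 525.50 + 60.00 = 585.50.
Outside the cutoffs: 338, 387, 612, 652.

4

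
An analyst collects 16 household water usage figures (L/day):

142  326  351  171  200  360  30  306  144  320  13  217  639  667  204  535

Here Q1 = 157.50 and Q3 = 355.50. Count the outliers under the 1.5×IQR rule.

IQR = 198.00; fences at 157.50 − 297.00 = -139.50 and 355.50 + 297.00 = 652.50.
Outside the cutoffs: 667.

1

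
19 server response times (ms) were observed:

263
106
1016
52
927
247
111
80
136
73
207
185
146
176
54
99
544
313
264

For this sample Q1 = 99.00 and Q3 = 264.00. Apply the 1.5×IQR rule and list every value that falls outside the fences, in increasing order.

IQR = Q3 − Q1 = 264.00 − 99.00 = 165.00.
Lower fence = Q1 − 1.5·IQR = 99.00 − 247.50 = -148.50.
Upper fence = Q3 + 1.5·IQR = 264.00 + 247.50 = 511.50.
544 > 511.50 → outlier.
927 > 511.50 → outlier.
1016 > 511.50 → outlier.
All remaining values lie within [-148.50, 511.50].

544, 927, 1016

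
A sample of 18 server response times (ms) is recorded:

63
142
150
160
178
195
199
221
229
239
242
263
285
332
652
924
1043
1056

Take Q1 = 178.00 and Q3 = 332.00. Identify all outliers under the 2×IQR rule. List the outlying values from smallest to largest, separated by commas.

IQR = Q3 − Q1 = 332.00 − 178.00 = 154.00.
Lower fence = Q1 − 2·IQR = 178.00 − 308.00 = -130.00.
Upper fence = Q3 + 2·IQR = 332.00 + 308.00 = 640.00.
652 > 640.00 → outlier.
924 > 640.00 → outlier.
1043 > 640.00 → outlier.
1056 > 640.00 → outlier.
All remaining values lie within [-130.00, 640.00].

652, 924, 1043, 1056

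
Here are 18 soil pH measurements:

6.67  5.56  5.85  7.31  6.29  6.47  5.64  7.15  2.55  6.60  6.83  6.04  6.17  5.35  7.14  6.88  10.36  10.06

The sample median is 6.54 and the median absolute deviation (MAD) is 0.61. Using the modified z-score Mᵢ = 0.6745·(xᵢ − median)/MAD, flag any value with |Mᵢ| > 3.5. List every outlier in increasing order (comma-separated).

2.55, 10.06, 10.36

|Mᵢ| > 3.5 ⇔ |xᵢ − 6.54| > 3.5·0.61/0.6745 = 3.17.
So outliers lie outside [3.37, 9.71].
2.55: M = -4.41 → outlier.
10.06: M = 3.89 → outlier.
10.36: M = 4.22 → outlier.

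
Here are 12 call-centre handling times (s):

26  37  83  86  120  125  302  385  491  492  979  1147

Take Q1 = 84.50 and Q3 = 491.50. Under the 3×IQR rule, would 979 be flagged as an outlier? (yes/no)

IQR = Q3 − Q1 = 491.50 − 84.50 = 407.00.
Lower fence = Q1 − 3·IQR = 84.50 − 1221.00 = -1136.50.
Upper fence = Q3 + 3·IQR = 491.50 + 1221.00 = 1712.50.
979 lies within [-1136.50, 1712.50].

no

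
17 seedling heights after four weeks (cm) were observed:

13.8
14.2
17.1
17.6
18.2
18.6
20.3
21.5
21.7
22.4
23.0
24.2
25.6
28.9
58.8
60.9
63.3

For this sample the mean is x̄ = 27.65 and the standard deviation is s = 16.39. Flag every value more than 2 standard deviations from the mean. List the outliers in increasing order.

60.9, 63.3

Cutoffs at x̄ ± 2s: 27.65 ± 2·16.39 = [-5.13, 60.43].
60.9: z = 2.03, |z| > 2 → outlier.
63.3: z = 2.18, |z| > 2 → outlier.
Every other value lies within [-5.13, 60.43].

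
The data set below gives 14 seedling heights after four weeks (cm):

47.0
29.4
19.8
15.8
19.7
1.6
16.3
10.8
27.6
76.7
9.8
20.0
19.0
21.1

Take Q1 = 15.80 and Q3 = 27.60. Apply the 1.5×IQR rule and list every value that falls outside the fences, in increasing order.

IQR = Q3 − Q1 = 27.60 − 15.80 = 11.80.
Lower fence = Q1 − 1.5·IQR = 15.80 − 17.70 = -1.90.
Upper fence = Q3 + 1.5·IQR = 27.60 + 17.70 = 45.30.
47.0 > 45.30 → outlier.
76.7 > 45.30 → outlier.
All remaining values lie within [-1.90, 45.30].

47.0, 76.7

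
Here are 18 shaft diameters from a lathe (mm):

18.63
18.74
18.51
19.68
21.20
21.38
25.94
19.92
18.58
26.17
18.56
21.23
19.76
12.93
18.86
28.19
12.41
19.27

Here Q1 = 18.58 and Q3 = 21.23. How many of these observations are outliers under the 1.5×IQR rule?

IQR = 2.65; fences at 18.58 − 3.975 = 14.605 and 21.23 + 3.975 = 25.205.
Outside the cutoffs: 12.41, 12.93, 25.94, 26.17, 28.19.

5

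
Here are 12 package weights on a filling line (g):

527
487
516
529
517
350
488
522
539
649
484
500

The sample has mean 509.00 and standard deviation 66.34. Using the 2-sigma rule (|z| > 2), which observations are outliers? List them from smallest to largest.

350, 649

Cutoffs at x̄ ± 2s: 509.00 ± 2·66.34 = [376.32, 641.68].
350: z = -2.40, |z| > 2 → outlier.
649: z = 2.11, |z| > 2 → outlier.
Every other value lies within [376.32, 641.68].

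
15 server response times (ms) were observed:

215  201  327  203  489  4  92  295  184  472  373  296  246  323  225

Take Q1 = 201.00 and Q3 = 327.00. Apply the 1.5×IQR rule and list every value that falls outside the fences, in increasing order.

IQR = Q3 − Q1 = 327.00 − 201.00 = 126.00.
Lower fence = Q1 − 1.5·IQR = 201.00 − 189.00 = 12.00.
Upper fence = Q3 + 1.5·IQR = 327.00 + 189.00 = 516.00.
4 < 12.00 → outlier.
All remaining values lie within [12.00, 516.00].

4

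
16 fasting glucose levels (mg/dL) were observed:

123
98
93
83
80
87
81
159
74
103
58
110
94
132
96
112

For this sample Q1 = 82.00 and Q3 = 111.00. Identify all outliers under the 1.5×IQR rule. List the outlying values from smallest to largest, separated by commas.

159

IQR = Q3 − Q1 = 111.00 − 82.00 = 29.00.
Lower fence = Q1 − 1.5·IQR = 82.00 − 43.50 = 38.50.
Upper fence = Q3 + 1.5·IQR = 111.00 + 43.50 = 154.50.
159 > 154.50 → outlier.
All remaining values lie within [38.50, 154.50].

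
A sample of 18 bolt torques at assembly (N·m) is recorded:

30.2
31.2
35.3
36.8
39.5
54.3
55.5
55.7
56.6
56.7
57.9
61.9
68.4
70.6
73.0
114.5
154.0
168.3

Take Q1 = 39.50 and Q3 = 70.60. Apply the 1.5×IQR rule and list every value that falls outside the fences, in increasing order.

154.0, 168.3

IQR = Q3 − Q1 = 70.60 − 39.50 = 31.10.
Lower fence = Q1 − 1.5·IQR = 39.50 − 46.65 = -7.15.
Upper fence = Q3 + 1.5·IQR = 70.60 + 46.65 = 117.25.
154.0 > 117.25 → outlier.
168.3 > 117.25 → outlier.
All remaining values lie within [-7.15, 117.25].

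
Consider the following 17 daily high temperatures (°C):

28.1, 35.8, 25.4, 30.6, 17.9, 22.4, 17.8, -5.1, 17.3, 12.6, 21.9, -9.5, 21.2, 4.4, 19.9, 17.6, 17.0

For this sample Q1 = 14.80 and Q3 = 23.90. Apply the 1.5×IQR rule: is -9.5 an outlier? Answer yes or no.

IQR = Q3 − Q1 = 23.90 − 14.80 = 9.10.
Lower fence = Q1 − 1.5·IQR = 14.80 − 13.65 = 1.15.
Upper fence = Q3 + 1.5·IQR = 23.90 + 13.65 = 37.55.
-9.5 lies below the lower fence.

yes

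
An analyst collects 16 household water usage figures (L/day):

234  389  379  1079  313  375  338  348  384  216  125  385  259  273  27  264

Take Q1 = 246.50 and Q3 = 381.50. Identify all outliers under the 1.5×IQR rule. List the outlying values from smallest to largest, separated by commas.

IQR = Q3 − Q1 = 381.50 − 246.50 = 135.00.
Lower fence = Q1 − 1.5·IQR = 246.50 − 202.50 = 44.00.
Upper fence = Q3 + 1.5·IQR = 381.50 + 202.50 = 584.00.
27 < 44.00 → outlier.
1079 > 584.00 → outlier.
All remaining values lie within [44.00, 584.00].

27, 1079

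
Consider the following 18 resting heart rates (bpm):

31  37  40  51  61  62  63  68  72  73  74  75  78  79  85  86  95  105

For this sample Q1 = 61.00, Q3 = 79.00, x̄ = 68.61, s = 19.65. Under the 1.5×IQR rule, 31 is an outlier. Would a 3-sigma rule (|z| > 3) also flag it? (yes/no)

z = (31 − 68.61) / 19.65 = -1.91.
|z| = 1.91 ≤ 3.

no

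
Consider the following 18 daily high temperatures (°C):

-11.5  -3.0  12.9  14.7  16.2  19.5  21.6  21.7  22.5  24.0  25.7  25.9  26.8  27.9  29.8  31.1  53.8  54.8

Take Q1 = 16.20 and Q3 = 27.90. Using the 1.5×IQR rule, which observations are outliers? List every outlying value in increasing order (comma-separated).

-11.5, -3.0, 53.8, 54.8

IQR = Q3 − Q1 = 27.90 − 16.20 = 11.70.
Lower fence = Q1 − 1.5·IQR = 16.20 − 17.55 = -1.35.
Upper fence = Q3 + 1.5·IQR = 27.90 + 17.55 = 45.45.
-11.5 < -1.35 → outlier.
-3.0 < -1.35 → outlier.
53.8 > 45.45 → outlier.
54.8 > 45.45 → outlier.
All remaining values lie within [-1.35, 45.45].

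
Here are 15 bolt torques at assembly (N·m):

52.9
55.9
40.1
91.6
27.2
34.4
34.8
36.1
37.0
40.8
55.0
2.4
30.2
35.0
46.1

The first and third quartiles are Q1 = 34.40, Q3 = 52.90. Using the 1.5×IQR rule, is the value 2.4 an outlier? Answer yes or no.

yes

IQR = Q3 − Q1 = 52.90 − 34.40 = 18.50.
Lower fence = Q1 − 1.5·IQR = 34.40 − 27.75 = 6.65.
Upper fence = Q3 + 1.5·IQR = 52.90 + 27.75 = 80.65.
2.4 lies below the lower fence.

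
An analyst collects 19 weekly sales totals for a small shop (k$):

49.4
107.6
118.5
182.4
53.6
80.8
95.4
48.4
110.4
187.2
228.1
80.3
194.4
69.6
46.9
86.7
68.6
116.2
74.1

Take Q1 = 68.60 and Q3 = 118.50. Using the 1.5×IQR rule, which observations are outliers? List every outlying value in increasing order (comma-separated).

194.4, 228.1

IQR = Q3 − Q1 = 118.50 − 68.60 = 49.90.
Lower fence = Q1 − 1.5·IQR = 68.60 − 74.85 = -6.25.
Upper fence = Q3 + 1.5·IQR = 118.50 + 74.85 = 193.35.
194.4 > 193.35 → outlier.
228.1 > 193.35 → outlier.
All remaining values lie within [-6.25, 193.35].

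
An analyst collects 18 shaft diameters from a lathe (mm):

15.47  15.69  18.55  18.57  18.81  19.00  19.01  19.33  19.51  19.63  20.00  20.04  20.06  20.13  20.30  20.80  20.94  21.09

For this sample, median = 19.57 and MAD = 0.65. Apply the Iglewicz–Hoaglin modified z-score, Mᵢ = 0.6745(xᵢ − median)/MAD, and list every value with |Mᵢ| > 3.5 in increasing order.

|Mᵢ| > 3.5 ⇔ |xᵢ − 19.57| > 3.5·0.65/0.6745 = 3.37.
So outliers lie outside [16.20, 22.94].
15.47: M = -4.25 → outlier.
15.69: M = -4.03 → outlier.

15.47, 15.69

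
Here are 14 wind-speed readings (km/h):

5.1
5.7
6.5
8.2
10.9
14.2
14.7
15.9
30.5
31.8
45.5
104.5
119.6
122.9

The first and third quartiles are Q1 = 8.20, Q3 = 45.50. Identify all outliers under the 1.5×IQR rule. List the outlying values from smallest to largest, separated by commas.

IQR = Q3 − Q1 = 45.50 − 8.20 = 37.30.
Lower fence = Q1 − 1.5·IQR = 8.20 − 55.95 = -47.75.
Upper fence = Q3 + 1.5·IQR = 45.50 + 55.95 = 101.45.
104.5 > 101.45 → outlier.
119.6 > 101.45 → outlier.
122.9 > 101.45 → outlier.
All remaining values lie within [-47.75, 101.45].

104.5, 119.6, 122.9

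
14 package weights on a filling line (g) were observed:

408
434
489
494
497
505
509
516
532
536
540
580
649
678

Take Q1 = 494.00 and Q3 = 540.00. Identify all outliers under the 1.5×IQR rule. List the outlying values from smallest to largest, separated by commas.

IQR = Q3 − Q1 = 540.00 − 494.00 = 46.00.
Lower fence = Q1 − 1.5·IQR = 494.00 − 69.00 = 425.00.
Upper fence = Q3 + 1.5·IQR = 540.00 + 69.00 = 609.00.
408 < 425.00 → outlier.
649 > 609.00 → outlier.
678 > 609.00 → outlier.
All remaining values lie within [425.00, 609.00].

408, 649, 678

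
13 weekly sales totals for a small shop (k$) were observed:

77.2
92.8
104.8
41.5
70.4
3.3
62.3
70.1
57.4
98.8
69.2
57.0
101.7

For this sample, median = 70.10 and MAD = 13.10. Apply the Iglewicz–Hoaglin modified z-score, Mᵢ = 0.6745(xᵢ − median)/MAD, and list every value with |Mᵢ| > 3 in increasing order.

|Mᵢ| > 3 ⇔ |xᵢ − 70.10| > 3·13.10/0.6745 = 58.27.
So outliers lie outside [11.83, 128.37].
3.3: M = -3.44 → outlier.

3.3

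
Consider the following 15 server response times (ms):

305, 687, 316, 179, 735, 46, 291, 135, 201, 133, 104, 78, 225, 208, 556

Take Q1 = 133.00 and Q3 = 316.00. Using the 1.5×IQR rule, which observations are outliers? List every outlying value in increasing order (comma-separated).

687, 735

IQR = Q3 − Q1 = 316.00 − 133.00 = 183.00.
Lower fence = Q1 − 1.5·IQR = 133.00 − 274.50 = -141.50.
Upper fence = Q3 + 1.5·IQR = 316.00 + 274.50 = 590.50.
687 > 590.50 → outlier.
735 > 590.50 → outlier.
All remaining values lie within [-141.50, 590.50].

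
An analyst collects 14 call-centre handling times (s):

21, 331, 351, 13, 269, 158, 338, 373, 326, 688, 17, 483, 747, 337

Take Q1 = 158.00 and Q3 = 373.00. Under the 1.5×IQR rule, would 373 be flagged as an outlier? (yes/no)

IQR = Q3 − Q1 = 373.00 − 158.00 = 215.00.
Lower fence = Q1 − 1.5·IQR = 158.00 − 322.50 = -164.50.
Upper fence = Q3 + 1.5·IQR = 373.00 + 322.50 = 695.50.
373 lies within [-164.50, 695.50].

no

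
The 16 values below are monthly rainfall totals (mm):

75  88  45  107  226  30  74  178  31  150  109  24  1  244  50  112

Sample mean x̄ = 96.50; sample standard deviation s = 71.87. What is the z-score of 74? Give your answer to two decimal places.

-0.31

z = (74 − 96.50) / 71.87 = -0.31.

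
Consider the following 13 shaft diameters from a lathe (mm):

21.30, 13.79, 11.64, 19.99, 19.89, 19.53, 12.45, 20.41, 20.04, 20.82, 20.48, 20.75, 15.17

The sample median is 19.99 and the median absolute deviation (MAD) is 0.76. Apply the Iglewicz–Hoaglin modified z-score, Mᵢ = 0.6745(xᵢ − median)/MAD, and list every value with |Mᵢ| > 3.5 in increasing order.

|Mᵢ| > 3.5 ⇔ |xᵢ − 19.99| > 3.5·0.76/0.6745 = 3.94.
So outliers lie outside [16.05, 23.93].
11.64: M = -7.41 → outlier.
12.45: M = -6.69 → outlier.
13.79: M = -5.50 → outlier.
15.17: M = -4.28 → outlier.

11.64, 12.45, 13.79, 15.17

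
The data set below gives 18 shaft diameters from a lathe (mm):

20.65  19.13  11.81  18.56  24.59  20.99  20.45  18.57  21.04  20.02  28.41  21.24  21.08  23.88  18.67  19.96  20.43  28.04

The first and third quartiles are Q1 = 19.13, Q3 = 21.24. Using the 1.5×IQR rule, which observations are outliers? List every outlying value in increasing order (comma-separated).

IQR = Q3 − Q1 = 21.24 − 19.13 = 2.11.
Lower fence = Q1 − 1.5·IQR = 19.13 − 3.165 = 15.965.
Upper fence = Q3 + 1.5·IQR = 21.24 + 3.165 = 24.405.
11.81 < 15.965 → outlier.
24.59 > 24.405 → outlier.
28.04 > 24.405 → outlier.
28.41 > 24.405 → outlier.
All remaining values lie within [15.965, 24.405].

11.81, 24.59, 28.04, 28.41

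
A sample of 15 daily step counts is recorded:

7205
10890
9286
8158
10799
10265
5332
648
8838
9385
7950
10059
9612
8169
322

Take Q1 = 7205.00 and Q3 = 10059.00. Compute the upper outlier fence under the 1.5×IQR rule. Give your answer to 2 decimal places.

IQR = Q3 − Q1 = 10059.00 − 7205.00 = 2854.00.
Lower fence = Q1 − 1.5·IQR = 7205.00 − 4281.00 = 2924.00.
Upper fence = Q3 + 1.5·IQR = 10059.00 + 4281.00 = 14340.00.

14340.00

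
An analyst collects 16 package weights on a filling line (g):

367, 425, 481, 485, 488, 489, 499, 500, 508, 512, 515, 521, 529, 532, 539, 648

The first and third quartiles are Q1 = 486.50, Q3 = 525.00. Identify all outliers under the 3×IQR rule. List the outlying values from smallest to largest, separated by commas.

IQR = Q3 − Q1 = 525.00 − 486.50 = 38.50.
Lower fence = Q1 − 3·IQR = 486.50 − 115.50 = 371.00.
Upper fence = Q3 + 3·IQR = 525.00 + 115.50 = 640.50.
367 < 371.00 → outlier.
648 > 640.50 → outlier.
All remaining values lie within [371.00, 640.50].

367, 648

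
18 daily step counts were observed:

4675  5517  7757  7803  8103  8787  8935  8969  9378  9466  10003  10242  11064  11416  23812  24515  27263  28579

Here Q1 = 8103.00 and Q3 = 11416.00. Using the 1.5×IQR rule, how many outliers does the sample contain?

4

IQR = 3313.00; fences at 8103.00 − 4969.50 = 3133.50 and 11416.00 + 4969.50 = 16385.50.
Outside the cutoffs: 23812, 24515, 27263, 28579.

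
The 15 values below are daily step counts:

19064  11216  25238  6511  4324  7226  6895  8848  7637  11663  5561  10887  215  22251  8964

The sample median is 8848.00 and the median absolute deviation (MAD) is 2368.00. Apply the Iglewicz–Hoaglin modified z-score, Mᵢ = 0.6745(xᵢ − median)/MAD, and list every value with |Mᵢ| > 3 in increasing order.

|Mᵢ| > 3 ⇔ |xᵢ − 8848.00| > 3·2368.00/0.6745 = 10532.25.
So outliers lie outside [-1684.25, 19380.25].
22251: M = 3.82 → outlier.
25238: M = 4.67 → outlier.

22251, 25238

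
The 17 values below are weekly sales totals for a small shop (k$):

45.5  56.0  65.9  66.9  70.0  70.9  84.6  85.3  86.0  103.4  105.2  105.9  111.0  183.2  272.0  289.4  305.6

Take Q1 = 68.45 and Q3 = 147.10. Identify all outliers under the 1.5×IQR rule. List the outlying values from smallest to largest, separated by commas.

272.0, 289.4, 305.6

IQR = Q3 − Q1 = 147.10 − 68.45 = 78.65.
Lower fence = Q1 − 1.5·IQR = 68.45 − 117.975 = -49.525.
Upper fence = Q3 + 1.5·IQR = 147.10 + 117.975 = 265.075.
272.0 > 265.075 → outlier.
289.4 > 265.075 → outlier.
305.6 > 265.075 → outlier.
All remaining values lie within [-49.525, 265.075].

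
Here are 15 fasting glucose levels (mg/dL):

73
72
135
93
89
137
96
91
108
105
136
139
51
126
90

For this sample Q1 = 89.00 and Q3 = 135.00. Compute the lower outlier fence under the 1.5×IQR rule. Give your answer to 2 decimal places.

20.00

IQR = Q3 − Q1 = 135.00 − 89.00 = 46.00.
Lower fence = Q1 − 1.5·IQR = 89.00 − 69.00 = 20.00.
Upper fence = Q3 + 1.5·IQR = 135.00 + 69.00 = 204.00.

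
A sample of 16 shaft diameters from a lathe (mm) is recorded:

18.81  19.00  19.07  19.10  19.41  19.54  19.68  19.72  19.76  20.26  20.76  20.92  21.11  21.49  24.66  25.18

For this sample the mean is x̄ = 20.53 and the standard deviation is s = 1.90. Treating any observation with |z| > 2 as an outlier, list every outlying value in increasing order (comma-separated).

Cutoffs at x̄ ± 2s: 20.53 ± 2·1.90 = [16.73, 24.33].
24.66: z = 2.17, |z| > 2 → outlier.
25.18: z = 2.45, |z| > 2 → outlier.
Every other value lies within [16.73, 24.33].

24.66, 25.18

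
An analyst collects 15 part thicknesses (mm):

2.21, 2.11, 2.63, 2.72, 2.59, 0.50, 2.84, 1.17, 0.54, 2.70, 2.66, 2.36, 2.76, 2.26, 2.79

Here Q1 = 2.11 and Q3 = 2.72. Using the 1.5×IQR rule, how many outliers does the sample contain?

3

IQR = 0.61; fences at 2.11 − 0.915 = 1.195 and 2.72 + 0.915 = 3.635.
Outside the cutoffs: 0.50, 0.54, 1.17.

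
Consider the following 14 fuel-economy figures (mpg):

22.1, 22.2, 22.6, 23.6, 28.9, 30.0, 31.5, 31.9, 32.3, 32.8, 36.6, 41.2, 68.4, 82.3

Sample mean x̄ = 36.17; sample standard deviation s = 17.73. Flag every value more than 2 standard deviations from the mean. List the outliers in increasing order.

82.3

Cutoffs at x̄ ± 2s: 36.17 ± 2·17.73 = [0.71, 71.63].
82.3: z = 2.60, |z| > 2 → outlier.
Every other value lies within [0.71, 71.63].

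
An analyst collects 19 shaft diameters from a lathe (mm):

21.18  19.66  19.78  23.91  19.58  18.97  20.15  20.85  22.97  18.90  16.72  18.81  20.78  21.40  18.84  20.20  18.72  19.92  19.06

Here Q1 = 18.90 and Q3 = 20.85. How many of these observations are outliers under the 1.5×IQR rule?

IQR = 1.95; fences at 18.90 − 2.925 = 15.975 and 20.85 + 2.925 = 23.775.
Outside the cutoffs: 23.91.

1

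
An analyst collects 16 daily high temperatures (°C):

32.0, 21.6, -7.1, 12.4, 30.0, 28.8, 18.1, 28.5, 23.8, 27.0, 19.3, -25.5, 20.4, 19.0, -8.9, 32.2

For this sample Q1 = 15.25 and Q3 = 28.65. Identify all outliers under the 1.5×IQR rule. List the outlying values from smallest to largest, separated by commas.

-25.5, -8.9, -7.1

IQR = Q3 − Q1 = 28.65 − 15.25 = 13.40.
Lower fence = Q1 − 1.5·IQR = 15.25 − 20.10 = -4.85.
Upper fence = Q3 + 1.5·IQR = 28.65 + 20.10 = 48.75.
-25.5 < -4.85 → outlier.
-8.9 < -4.85 → outlier.
-7.1 < -4.85 → outlier.
All remaining values lie within [-4.85, 48.75].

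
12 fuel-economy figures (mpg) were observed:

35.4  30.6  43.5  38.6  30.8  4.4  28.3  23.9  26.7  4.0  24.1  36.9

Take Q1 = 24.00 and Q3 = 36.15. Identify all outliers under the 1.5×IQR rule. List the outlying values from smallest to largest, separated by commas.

IQR = Q3 − Q1 = 36.15 − 24.00 = 12.15.
Lower fence = Q1 − 1.5·IQR = 24.00 − 18.225 = 5.775.
Upper fence = Q3 + 1.5·IQR = 36.15 + 18.225 = 54.375.
4.0 < 5.775 → outlier.
4.4 < 5.775 → outlier.
All remaining values lie within [5.775, 54.375].

4.0, 4.4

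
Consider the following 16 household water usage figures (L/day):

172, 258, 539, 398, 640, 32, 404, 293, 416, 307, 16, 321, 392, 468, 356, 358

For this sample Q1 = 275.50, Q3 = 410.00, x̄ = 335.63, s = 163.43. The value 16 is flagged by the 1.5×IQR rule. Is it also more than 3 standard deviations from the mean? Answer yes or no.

z = (16 − 335.63) / 163.43 = -1.96.
|z| = 1.96 ≤ 3.

no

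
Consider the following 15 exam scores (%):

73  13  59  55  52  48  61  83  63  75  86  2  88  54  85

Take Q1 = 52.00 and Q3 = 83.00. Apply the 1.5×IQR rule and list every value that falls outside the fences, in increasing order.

IQR = Q3 − Q1 = 83.00 − 52.00 = 31.00.
Lower fence = Q1 − 1.5·IQR = 52.00 − 46.50 = 5.50.
Upper fence = Q3 + 1.5·IQR = 83.00 + 46.50 = 129.50.
2 < 5.50 → outlier.
All remaining values lie within [5.50, 129.50].

2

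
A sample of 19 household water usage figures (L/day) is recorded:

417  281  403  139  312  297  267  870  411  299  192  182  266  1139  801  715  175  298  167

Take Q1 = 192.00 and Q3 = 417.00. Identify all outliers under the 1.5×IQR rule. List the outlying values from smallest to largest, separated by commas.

IQR = Q3 − Q1 = 417.00 − 192.00 = 225.00.
Lower fence = Q1 − 1.5·IQR = 192.00 − 337.50 = -145.50.
Upper fence = Q3 + 1.5·IQR = 417.00 + 337.50 = 754.50.
801 > 754.50 → outlier.
870 > 754.50 → outlier.
1139 > 754.50 → outlier.
All remaining values lie within [-145.50, 754.50].

801, 870, 1139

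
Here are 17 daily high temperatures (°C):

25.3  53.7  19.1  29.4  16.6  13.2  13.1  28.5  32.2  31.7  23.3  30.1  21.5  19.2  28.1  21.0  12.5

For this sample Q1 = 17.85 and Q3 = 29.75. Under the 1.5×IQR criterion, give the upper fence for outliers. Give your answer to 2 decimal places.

47.60

IQR = Q3 − Q1 = 29.75 − 17.85 = 11.90.
Lower fence = Q1 − 1.5·IQR = 17.85 − 17.85 = 0.00.
Upper fence = Q3 + 1.5·IQR = 29.75 + 17.85 = 47.60.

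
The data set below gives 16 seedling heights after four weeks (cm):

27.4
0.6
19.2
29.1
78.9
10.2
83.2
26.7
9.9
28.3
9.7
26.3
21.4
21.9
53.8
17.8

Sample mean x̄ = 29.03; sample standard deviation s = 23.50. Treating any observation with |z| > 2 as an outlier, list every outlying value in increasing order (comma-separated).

78.9, 83.2

Cutoffs at x̄ ± 2s: 29.03 ± 2·23.50 = [-17.97, 76.03].
78.9: z = 2.12, |z| > 2 → outlier.
83.2: z = 2.31, |z| > 2 → outlier.
Every other value lies within [-17.97, 76.03].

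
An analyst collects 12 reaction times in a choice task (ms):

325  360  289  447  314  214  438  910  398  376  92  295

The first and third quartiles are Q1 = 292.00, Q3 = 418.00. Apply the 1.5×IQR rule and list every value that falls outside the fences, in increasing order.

IQR = Q3 − Q1 = 418.00 − 292.00 = 126.00.
Lower fence = Q1 − 1.5·IQR = 292.00 − 189.00 = 103.00.
Upper fence = Q3 + 1.5·IQR = 418.00 + 189.00 = 607.00.
92 < 103.00 → outlier.
910 > 607.00 → outlier.
All remaining values lie within [103.00, 607.00].

92, 910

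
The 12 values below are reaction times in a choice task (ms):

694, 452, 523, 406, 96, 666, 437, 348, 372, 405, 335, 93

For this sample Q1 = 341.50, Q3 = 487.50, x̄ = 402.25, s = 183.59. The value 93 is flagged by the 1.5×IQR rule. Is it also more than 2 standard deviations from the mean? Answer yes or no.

no

z = (93 − 402.25) / 183.59 = -1.68.
|z| = 1.68 ≤ 2.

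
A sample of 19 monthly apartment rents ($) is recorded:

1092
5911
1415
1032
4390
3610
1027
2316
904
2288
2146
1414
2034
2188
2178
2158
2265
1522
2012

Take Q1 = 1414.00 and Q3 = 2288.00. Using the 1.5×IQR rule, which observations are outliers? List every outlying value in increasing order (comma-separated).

3610, 4390, 5911

IQR = Q3 − Q1 = 2288.00 − 1414.00 = 874.00.
Lower fence = Q1 − 1.5·IQR = 1414.00 − 1311.00 = 103.00.
Upper fence = Q3 + 1.5·IQR = 2288.00 + 1311.00 = 3599.00.
3610 > 3599.00 → outlier.
4390 > 3599.00 → outlier.
5911 > 3599.00 → outlier.
All remaining values lie within [103.00, 3599.00].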